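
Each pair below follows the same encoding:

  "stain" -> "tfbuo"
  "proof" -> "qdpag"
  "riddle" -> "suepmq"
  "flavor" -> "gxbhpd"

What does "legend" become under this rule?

Shifts by position in stain: pos 0: s→t (+1), pos 1: t→f (+12), pos 2: a→b (+1), pos 3: i→u (+12) — repeating every 2. It's a Vigenère-style cipher with numeric key [1,12]: position i shifts by key[i mod 2].
Applying it to legend: l+1=m, e+12=q, g+1=h, e+12=q, n+1=o, d+12=p.

mqhqop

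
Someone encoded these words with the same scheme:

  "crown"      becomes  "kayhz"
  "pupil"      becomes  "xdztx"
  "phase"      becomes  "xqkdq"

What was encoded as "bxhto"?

Letter i (0-indexed) is shifted by i+8, so successive shifts are 8, 9, 10, ….
Undoing it on bxhto: b−8=t, x−9=o, h−10=x, t−11=i, o−12=c.

toxic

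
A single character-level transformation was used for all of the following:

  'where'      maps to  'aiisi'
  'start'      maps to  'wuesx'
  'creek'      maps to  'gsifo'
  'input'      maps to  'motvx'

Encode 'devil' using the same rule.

hfzjp

Shifts by position in where: pos 0: w→a (+4), pos 1: h→i (+1), pos 2: e→i (+4), pos 3: r→s (+1) — repeating every 2. A repeating key of period 2 is used — shifts +4, +1 over and over.
For devil: d+4=h, e+1=f, v+4=z, i+1=j, l+4=p.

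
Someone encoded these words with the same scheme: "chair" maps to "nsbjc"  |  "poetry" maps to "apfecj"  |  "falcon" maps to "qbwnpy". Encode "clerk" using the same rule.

nwfcv

The shift depends on letter class: consonant c→n is +11, but vowel a→b is +1. The rule splits by letter class: vowels +1, consonants +11.
On clerk: c(cons)+11=n, l(cons)+11=w, e(vowel)+1=f, r(cons)+11=c, k(cons)+11=v.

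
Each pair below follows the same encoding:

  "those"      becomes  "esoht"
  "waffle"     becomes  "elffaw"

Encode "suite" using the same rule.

The word is simply reversed.
For suite: reverse → etius.

etius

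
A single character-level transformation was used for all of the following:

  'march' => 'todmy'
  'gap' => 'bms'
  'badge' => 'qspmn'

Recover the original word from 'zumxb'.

The output letters match the input read backwards, each shifted +12: march reversed is hcram. Read the word backwards and shift each letter +12.
Reversing it on zumxb: shift back: z−12=n, u−12=i, m−12=a, x−12=l, b−12=p → nialp; then reverse → plain.

plain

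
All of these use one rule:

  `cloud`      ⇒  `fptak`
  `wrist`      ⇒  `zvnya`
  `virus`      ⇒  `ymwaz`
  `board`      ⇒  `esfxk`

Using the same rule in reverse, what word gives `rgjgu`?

ocean

In cloud: c→f is +3, l→p is +4, o→t is +5, u→a is +6 — the shift increases by 1 each position. The shift increases by 1 at each position, starting from +3: 3, 4, 5, ….
Undoing it on rgjgu: r−3=o, g−4=c, j−5=e, g−6=a, u−7=n.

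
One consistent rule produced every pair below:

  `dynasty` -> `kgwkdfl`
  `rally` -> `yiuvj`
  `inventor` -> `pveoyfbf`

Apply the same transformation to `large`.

siaqp

In dynasty: d→k is +7, y→g is +8, n→w is +9, a→k is +10 — the shift increases by 1 each position. Letter i (0-indexed) is shifted by i+7, so successive shifts are 7, 8, 9, ….
On large: l+7=s, a+8=i, r+9=a, g+10=q, e+11=p.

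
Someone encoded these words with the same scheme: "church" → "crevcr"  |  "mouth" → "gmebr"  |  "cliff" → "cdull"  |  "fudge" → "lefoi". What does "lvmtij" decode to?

frozen

c(2)→c(2) and h(7)→r(17) fit y≡3x+22 (mod 26); the inverse of 3 mod 26 is 9. This is an affine cipher: with a=0,…,z=25, each position x becomes (3x+22) mod 26.
Reversing it on lvmtij: l(11)→9·(11−22)≡5=f; v(21)→9·(21−22)≡17=r; m(12)→9·(12−22)≡14=o; t(19)→9·(19−22)≡25=z; i(8)→9·(8−22)≡4=e; j(9)→9·(9−22)≡13=n (all mod 26).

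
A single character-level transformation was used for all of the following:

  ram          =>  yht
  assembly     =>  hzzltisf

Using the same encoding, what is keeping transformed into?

Compare letters: r→y is +7, a→h is +7, m→t is +7 — a constant shift. Each letter is shifted forward by 7 in the alphabet (a Caesar shift of +7).
Applying it to keeping: k+7=r, e+7=l, e+7=l, p+7=w, i+7=p, n+7=u, g+7=n.

rllwpun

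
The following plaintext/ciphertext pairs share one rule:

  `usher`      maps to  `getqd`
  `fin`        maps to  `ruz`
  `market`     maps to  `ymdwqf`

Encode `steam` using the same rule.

Each letter is shifted forward by 12 in the alphabet (a Caesar shift of +12).
On steam: s+12=e, t+12=f, e+12=q, a+12=m, m+12=y.

efqmy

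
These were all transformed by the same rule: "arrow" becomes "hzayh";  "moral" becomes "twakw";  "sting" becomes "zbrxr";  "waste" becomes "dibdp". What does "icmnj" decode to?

Letter i (0-indexed) is shifted by i+7, so successive shifts are 7, 8, 9, ….
Reversing it on icmnj: i−7=b, c−8=u, m−9=d, n−10=d, j−11=y.

buddy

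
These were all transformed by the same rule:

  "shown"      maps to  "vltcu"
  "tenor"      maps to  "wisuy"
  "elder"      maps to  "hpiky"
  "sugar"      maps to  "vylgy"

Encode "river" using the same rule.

Letter i (0-indexed) is shifted by i+3, so successive shifts are 3, 4, 5, ….
Applying it to river: r+3=u, i+4=m, v+5=a, e+6=k, r+7=y.

umaky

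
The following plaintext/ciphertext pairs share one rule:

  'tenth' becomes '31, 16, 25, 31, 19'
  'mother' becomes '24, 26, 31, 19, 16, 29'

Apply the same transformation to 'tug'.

31, 32, 18

Letters become their 1-based position plus 11 (so a→12, b→13, …).
For tug: t=20→31, u=21→32, g=7→18.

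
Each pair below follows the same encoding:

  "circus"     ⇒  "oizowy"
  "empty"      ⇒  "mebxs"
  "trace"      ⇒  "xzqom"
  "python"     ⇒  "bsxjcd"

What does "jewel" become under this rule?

hmumf

c(2)→o(14) and i(8)→i(8) fit y≡25x+16 (mod 26); the inverse of 25 mod 26 is 25. This is an affine cipher: with a=0,…,z=25, each position x becomes (25x+16) mod 26.
For jewel: j(9)→25·9+16≡7=h; e(4)→25·4+16≡12=m; w(22)→25·22+16≡20=u; e(4)→25·4+16≡12=m; l(11)→25·11+16≡5=f (all mod 26).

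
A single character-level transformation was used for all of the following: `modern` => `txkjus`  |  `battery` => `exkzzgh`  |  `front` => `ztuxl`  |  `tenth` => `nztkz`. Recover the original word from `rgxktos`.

Two steps: reverse the string, then apply a Caesar shift of +6.
Reversing it on rgxktos: shift back: r−6=l, g−6=a, x−6=r, k−6=e, t−6=n, o−6=i, s−6=m → larenim; then reverse → mineral.

mineral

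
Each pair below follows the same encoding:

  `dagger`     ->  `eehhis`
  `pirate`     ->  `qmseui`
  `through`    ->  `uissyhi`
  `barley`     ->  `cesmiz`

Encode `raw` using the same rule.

Two shifts are in play — +4 for a/e/i/o/u, +1 for every other letter.
Applying it to raw: r(cons)+1=s, a(vowel)+4=e, w(cons)+1=x.

sex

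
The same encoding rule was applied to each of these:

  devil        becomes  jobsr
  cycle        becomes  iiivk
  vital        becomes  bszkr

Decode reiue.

lucky

Shifts by position in devil: pos 0: d→j (+6), pos 1: e→o (+10), pos 2: v→b (+6), pos 3: i→s (+10) — repeating every 2. A repeating key of period 2 is used — shifts +6, +10 over and over.
Decoding reiue: r−6=l, e−10=u, i−6=c, u−10=k, e−6=y.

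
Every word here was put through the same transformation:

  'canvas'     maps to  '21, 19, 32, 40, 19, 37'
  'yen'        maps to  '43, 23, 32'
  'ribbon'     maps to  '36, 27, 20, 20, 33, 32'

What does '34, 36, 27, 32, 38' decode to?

c is letter #3 and maps to 21: an offset of 18. Letters become their 1-based position plus 18 (so a→19, b→20, …).
Undoing it on 34, 36, 27, 32, 38: 34→(34−18)÷1=16=p, 36→(36−18)÷1=18=r, 27→(27−18)÷1=9=i, 32→(32−18)÷1=14=n, 38→(38−18)÷1=20=t.

print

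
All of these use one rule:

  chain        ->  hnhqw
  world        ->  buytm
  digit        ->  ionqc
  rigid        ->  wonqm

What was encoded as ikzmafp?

deserve

Each letter shifts forward by (position + 5), i.e. 5, 6, 7, … — the shift grows by one for each successive letter.
Undoing it on ikzmafp: i−5=d, k−6=e, z−7=s, m−8=e, a−9=r, f−10=v, p−11=e.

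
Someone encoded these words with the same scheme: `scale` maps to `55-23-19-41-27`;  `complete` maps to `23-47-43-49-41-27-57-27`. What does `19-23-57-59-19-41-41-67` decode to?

actually

s(#19)→55 and c(#3)→23: differences scale by 2, so n = 2·pos + 17. With a=1..z=26, the number is 2·pos + 17.
Undoing it on 19-23-57-59-19-41-41-67: 19→(19−17)÷2=1=a, 23→(23−17)÷2=3=c, 57→(57−17)÷2=20=t, 59→(59−17)÷2=21=u, 19→(19−17)÷2=1=a, 41→(41−17)÷2=12=l, 41→(41−17)÷2=12=l, 67→(67−17)÷2=25=y.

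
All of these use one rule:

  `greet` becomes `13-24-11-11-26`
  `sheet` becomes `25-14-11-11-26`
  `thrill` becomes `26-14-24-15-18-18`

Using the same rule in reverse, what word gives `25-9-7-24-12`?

g is letter #7 and maps to 13: an offset of 6. Each letter is replaced by its alphabet position (a=1..z=26) + 6.
Undoing it on 25-9-7-24-12: 25→(25−6)÷1=19=s, 9→(9−6)÷1=3=c, 7→(7−6)÷1=1=a, 24→(24−6)÷1=18=r, 12→(12−6)÷1=6=f.

scarf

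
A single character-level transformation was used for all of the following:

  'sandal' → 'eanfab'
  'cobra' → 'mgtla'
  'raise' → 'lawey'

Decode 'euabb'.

s(18)→e(4) and a(0)→a(0) fit y≡19x+0 (mod 26); the inverse of 19 mod 26 is 11. Treating letters as 0–25, the rule is x ↦ 19x + 0 (mod 26).
Undoing it on euabb: e(4)→11·(4−0)≡18=s; u(20)→11·(20−0)≡12=m; a(0)→11·(0−0)≡0=a; b(1)→11·(1−0)≡11=l; b(1)→11·(1−0)≡11=l (all mod 26).

small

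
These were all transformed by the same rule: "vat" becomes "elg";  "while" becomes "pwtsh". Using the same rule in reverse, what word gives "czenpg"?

vector

The output letters match the input read backwards, each shifted +11: vat reversed is tav. Read the word backwards and shift each letter +11.
Decoding czenpg: shift back: c−11=r, z−11=o, e−11=t, n−11=c, p−11=e, g−11=v → rotcev; then reverse → vector.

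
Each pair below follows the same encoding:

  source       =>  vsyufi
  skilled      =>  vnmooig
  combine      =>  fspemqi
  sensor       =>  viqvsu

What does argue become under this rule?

The shift depends on letter class: consonant s→v is +3, but vowel o→s is +4. Vowels shift forward by 4 and consonants shift forward by 3.
On argue: a(vowel)+4=e, r(cons)+3=u, g(cons)+3=j, u(vowel)+4=y, e(vowel)+4=i.

eujyi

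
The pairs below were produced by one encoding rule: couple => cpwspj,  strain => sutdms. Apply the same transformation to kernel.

In couple: c→c is +0, o→p is +1, u→w is +2, p→s is +3 — the shift increases by 1 each position. The shift increases by 1 at each position, starting from +0: 0, 1, 2, ….
Applying it to kernel: k+0=k, e+1=f, r+2=t, n+3=q, e+4=i, l+5=q.

kftqiq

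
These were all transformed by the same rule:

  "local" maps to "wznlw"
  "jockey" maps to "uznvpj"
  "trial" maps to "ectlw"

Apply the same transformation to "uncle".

Compare letters: l→w is +11, o→z is +11, c→n is +11 — a constant shift. This is a Caesar cipher with shift 11.
Applying it to uncle: u+11=f, n+11=y, c+11=n, l+11=w, e+11=p.

fynwp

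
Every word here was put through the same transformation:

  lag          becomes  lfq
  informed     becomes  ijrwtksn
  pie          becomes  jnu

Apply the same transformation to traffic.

hnkkfwy

Read the word backwards and shift each letter +5.
For traffic: reverse → ciffart; then shift: c+5=h, i+5=n, f+5=k, f+5=k, a+5=f, r+5=w, t+5=y.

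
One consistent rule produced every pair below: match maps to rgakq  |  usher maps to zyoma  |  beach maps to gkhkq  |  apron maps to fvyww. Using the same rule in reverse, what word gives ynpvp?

In match: m→r is +5, a→g is +6, t→a is +7, c→k is +8 — the shift increases by 1 each position. The shift increases by 1 at each position, starting from +5: 5, 6, 7, ….
Undoing it on ynpvp: y−5=t, n−6=h, p−7=i, v−8=n, p−9=g.

thing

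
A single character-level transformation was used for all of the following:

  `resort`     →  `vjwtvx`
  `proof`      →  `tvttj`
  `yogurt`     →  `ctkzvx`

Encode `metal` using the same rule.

qjxfp

The shift depends on letter class: consonant r→v is +4, but vowel e→j is +5. Two shifts are in play — +5 for a/e/i/o/u, +4 for every other letter.
On metal: m(cons)+4=q, e(vowel)+5=j, t(cons)+4=x, a(vowel)+5=f, l(cons)+4=p.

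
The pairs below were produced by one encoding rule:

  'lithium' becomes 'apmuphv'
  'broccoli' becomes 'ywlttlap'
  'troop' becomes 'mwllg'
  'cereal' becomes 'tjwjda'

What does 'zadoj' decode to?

glade

l(11)→a(0) and i(8)→p(15) fit y≡21x+3 (mod 26); the inverse of 21 mod 26 is 5. This is an affine cipher: with a=0,…,z=25, each position x becomes (21x+3) mod 26.
Undoing it on zadoj: z(25)→5·(25−3)≡6=g; a(0)→5·(0−3)≡11=l; d(3)→5·(3−3)≡0=a; o(14)→5·(14−3)≡3=d; j(9)→5·(9−3)≡4=e (all mod 26).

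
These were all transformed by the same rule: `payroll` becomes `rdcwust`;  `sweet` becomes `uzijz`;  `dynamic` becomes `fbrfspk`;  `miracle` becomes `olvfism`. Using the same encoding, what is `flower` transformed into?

hosbky

In payroll: p→r is +2, a→d is +3, y→c is +4, r→w is +5 — the shift increases by 1 each position. Each letter shifts forward by (position + 2), i.e. 2, 3, 4, … — the shift grows by one for each successive letter.
Applying it to flower: f+2=h, l+3=o, o+4=s, w+5=b, e+6=k, r+7=y.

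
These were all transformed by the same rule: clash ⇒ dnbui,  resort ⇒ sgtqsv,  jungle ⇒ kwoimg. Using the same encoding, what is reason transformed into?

sgbupp

The shifts repeat in a cycle of length 2: positions 0,1,… shift by +1, +2, then the pattern repeats.
For reason: r+1=s, e+2=g, a+1=b, s+2=u, o+1=p, n+2=p.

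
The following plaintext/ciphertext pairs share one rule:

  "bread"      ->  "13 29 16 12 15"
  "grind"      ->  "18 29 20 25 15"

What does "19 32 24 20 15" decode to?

humid

b is letter #2 and maps to 13: an offset of 11. Each letter is replaced by its alphabet position (a=1..z=26) + 11.
Undoing it on 19 32 24 20 15: 19→(19−11)÷1=8=h, 32→(32−11)÷1=21=u, 24→(24−11)÷1=13=m, 20→(20−11)÷1=9=i, 15→(15−11)÷1=4=d.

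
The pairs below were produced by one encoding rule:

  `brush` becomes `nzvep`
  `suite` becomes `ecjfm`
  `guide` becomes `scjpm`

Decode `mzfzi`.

The shifts repeat in a cycle of length 3: positions 0,1,… shift by +12, +8, +1, then the pattern repeats.
Undoing it on mzfzi: m−12=a, z−8=r, f−1=e, z−12=n, i−8=a.

arena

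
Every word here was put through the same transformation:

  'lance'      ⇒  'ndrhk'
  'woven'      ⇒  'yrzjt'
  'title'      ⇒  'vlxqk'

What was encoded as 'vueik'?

Letter i (0-indexed) is shifted by i+2, so successive shifts are 2, 3, 4, ….
Decoding vueik: v−2=t, u−3=r, e−4=a, i−5=d, k−6=e.

trade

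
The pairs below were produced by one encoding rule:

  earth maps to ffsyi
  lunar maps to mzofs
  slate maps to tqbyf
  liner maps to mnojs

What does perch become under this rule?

Shifts by position in earth: pos 0: e→f (+1), pos 1: a→f (+5), pos 2: r→s (+1), pos 3: t→y (+5) — repeating every 2. The shifts repeat in a cycle of length 2: positions 0,1,… shift by +1, +5, then the pattern repeats.
For perch: p+1=q, e+5=j, r+1=s, c+5=h, h+1=i.

qjshi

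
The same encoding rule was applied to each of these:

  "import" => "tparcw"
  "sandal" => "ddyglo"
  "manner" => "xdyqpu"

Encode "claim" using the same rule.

nollx

Shifts by position in import: pos 0: i→t (+11), pos 1: m→p (+3), pos 2: p→a (+11), pos 3: o→r (+3) — repeating every 2. A repeating key of period 2 is used — shifts +11, +3 over and over.
On claim: c+11=n, l+3=o, a+11=l, i+3=l, m+11=x.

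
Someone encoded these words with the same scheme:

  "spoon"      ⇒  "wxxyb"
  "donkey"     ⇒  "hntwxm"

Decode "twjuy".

The output letters match the input read backwards, each shifted +9: spoon reversed is noops. Read the word backwards and shift each letter +9.
Undoing it on twjuy: shift back: t−9=k, w−9=n, j−9=a, u−9=l, y−9=p → knalp; then reverse → plank.

plank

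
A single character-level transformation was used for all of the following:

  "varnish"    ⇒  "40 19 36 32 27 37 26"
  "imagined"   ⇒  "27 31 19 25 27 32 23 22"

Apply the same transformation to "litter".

30 27 38 38 23 36

v is letter #22 and maps to 40: an offset of 18. The number is (letter's place in the alphabet, a=1) + 18.
On litter: l=12→30, i=9→27, t=20→38, t=20→38, e=5→23, r=18→36.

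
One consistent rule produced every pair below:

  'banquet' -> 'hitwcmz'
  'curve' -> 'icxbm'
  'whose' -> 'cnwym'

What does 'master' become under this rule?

siyzmx

The shift depends on letter class: consonant b→h is +6, but vowel a→i is +8. The rule splits by letter class: vowels +8, consonants +6.
For master: m(cons)+6=s, a(vowel)+8=i, s(cons)+6=y, t(cons)+6=z, e(vowel)+8=m, r(cons)+6=x.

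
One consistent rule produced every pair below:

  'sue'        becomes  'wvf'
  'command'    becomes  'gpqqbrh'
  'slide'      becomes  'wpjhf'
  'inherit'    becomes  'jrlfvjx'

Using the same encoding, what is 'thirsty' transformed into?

xljvwxc

The shift depends on letter class: consonant s→w is +4, but vowel u→v is +1. Two shifts are in play — +1 for a/e/i/o/u, +4 for every other letter.
On thirsty: t(cons)+4=x, h(cons)+4=l, i(vowel)+1=j, r(cons)+4=v, s(cons)+4=w, t(cons)+4=x, y(cons)+4=c.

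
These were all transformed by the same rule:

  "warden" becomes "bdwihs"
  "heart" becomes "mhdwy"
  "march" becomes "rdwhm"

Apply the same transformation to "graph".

lwdum

The shift depends on letter class: consonant w→b is +5, but vowel a→d is +3. Two shifts are in play — +3 for a/e/i/o/u, +5 for every other letter.
On graph: g(cons)+5=l, r(cons)+5=w, a(vowel)+3=d, p(cons)+5=u, h(cons)+5=m.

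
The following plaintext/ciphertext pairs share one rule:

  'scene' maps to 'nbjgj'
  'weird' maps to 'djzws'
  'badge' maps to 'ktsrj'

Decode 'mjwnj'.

s(18)→n(13) and c(2)→b(1) fit y≡17x+19 (mod 26); the inverse of 17 mod 26 is 23. This is an affine cipher: with a=0,…,z=25, each position x becomes (17x+19) mod 26.
Undoing it on mjwnj: m(12)→23·(12−19)≡21=v; j(9)→23·(9−19)≡4=e; w(22)→23·(22−19)≡17=r; n(13)→23·(13−19)≡18=s; j(9)→23·(9−19)≡4=e (all mod 26).

verse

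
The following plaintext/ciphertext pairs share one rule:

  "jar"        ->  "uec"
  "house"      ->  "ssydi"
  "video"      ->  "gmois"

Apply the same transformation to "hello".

The shift depends on letter class: consonant j→u is +11, but vowel a→e is +4. Vowels shift forward by 4 and consonants shift forward by 11.
On hello: h(cons)+11=s, e(vowel)+4=i, l(cons)+11=w, l(cons)+11=w, o(vowel)+4=s.

siwws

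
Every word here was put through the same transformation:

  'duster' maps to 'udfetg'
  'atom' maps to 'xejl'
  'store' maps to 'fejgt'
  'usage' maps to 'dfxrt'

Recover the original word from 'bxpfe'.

waist

d(3)→u(20) and u(20)→d(3) fit y≡25x+23 (mod 26); the inverse of 25 mod 26 is 25. This is an affine cipher: with a=0,…,z=25, each position x becomes (25x+23) mod 26.
Reversing it on bxpfe: b(1)→25·(1−23)≡22=w; x(23)→25·(23−23)≡0=a; p(15)→25·(15−23)≡8=i; f(5)→25·(5−23)≡18=s; e(4)→25·(4−23)≡19=t (all mod 26).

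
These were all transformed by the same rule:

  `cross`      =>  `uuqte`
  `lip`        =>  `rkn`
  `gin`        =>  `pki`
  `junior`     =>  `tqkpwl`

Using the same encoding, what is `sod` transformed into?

fqu

The output letters match the input read backwards, each shifted +2: cross reversed is ssorc. Read the word backwards and shift each letter +2.
Applying it to sod: reverse → dos; then shift: d+2=f, o+2=q, s+2=u.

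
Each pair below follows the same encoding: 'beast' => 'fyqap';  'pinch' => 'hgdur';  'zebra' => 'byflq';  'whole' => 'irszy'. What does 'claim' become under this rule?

This is an affine cipher: with a=0,…,z=25, each position x becomes (15x+16) mod 26.
On claim: c(2)→15·2+16≡20=u; l(11)→15·11+16≡25=z; a(0)→15·0+16≡16=q; i(8)→15·8+16≡6=g; m(12)→15·12+16≡14=o (all mod 26).

uzqgo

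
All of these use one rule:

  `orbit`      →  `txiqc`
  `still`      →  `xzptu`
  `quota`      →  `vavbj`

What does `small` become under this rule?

xshtu

Each letter shifts forward by (position + 5), i.e. 5, 6, 7, … — the shift grows by one for each successive letter.
On small: s+5=x, m+6=s, a+7=h, l+8=t, l+9=u.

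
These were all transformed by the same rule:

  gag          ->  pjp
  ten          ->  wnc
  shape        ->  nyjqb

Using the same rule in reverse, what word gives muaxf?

The output letters match the input read backwards, each shifted +9: gag reversed is gag. Two steps: reverse the string, then apply a Caesar shift of +9.
Undoing it on muaxf: shift back: m−9=d, u−9=l, a−9=r, x−9=o, f−9=w → dlrow; then reverse → world.

world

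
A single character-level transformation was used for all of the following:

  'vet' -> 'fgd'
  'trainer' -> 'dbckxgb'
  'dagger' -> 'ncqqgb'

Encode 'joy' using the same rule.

The rule splits by letter class: vowels +2, consonants +10.
For joy: j(cons)+10=t, o(vowel)+2=q, y(cons)+10=i.

tqi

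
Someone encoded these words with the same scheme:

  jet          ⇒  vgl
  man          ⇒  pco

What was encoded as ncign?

legal

The word is reversed, then every letter is shifted forward by 2.
Decoding ncign: shift back: n−2=l, c−2=a, i−2=g, g−2=e, n−2=l → lagel; then reverse → legal.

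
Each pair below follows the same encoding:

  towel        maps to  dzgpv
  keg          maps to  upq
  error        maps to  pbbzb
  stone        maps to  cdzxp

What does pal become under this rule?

zlv

Two shifts are in play — +11 for a/e/i/o/u, +10 for every other letter.
On pal: p(cons)+10=z, a(vowel)+11=l, l(cons)+10=v.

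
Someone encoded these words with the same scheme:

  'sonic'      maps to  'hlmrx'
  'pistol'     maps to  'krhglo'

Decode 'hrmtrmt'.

singing

Each pair mirrors across the alphabet (s↔h, o↔l, n↔m): positions sum to 25. This is the alphabet-reversal cipher (Atbash): a becomes z, b becomes y, etc.
Reversing it on hrmtrmt: h↔s, r↔i, m↔n, t↔g, r↔i, m↔n, t↔g.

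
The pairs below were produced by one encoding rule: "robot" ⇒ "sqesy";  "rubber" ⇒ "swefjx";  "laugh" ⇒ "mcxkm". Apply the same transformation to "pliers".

qnliwy

Letter i (0-indexed) is shifted by i+1, so successive shifts are 1, 2, 3, ….
On pliers: p+1=q, l+2=n, i+3=l, e+4=i, r+5=w, s+6=y.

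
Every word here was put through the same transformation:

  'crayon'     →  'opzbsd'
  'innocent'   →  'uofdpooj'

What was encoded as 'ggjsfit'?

sheriff

Two steps: reverse the string, then apply a Caesar shift of +1.
Reversing it on ggjsfit: shift back: g−1=f, g−1=f, j−1=i, s−1=r, f−1=e, i−1=h, t−1=s → ffirehs; then reverse → sheriff.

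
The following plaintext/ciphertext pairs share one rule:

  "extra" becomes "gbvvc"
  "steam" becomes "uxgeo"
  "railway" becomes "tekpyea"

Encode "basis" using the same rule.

deumu

Shifts by position in extra: pos 0: e→g (+2), pos 1: x→b (+4), pos 2: t→v (+2), pos 3: r→v (+4) — repeating every 2. The shifts repeat in a cycle of length 2: positions 0,1,… shift by +2, +4, then the pattern repeats.
Applying it to basis: b+2=d, a+4=e, s+2=u, i+4=m, s+2=u.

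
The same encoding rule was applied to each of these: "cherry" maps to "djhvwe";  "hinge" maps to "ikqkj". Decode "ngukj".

In cherry: c→d is +1, h→j is +2, e→h is +3, r→v is +4 — the shift increases by 1 each position. Each letter shifts forward by (position + 1), i.e. 1, 2, 3, … — the shift grows by one for each successive letter.
Reversing it on ngukj: n−1=m, g−2=e, u−3=r, k−4=g, j−5=e.

merge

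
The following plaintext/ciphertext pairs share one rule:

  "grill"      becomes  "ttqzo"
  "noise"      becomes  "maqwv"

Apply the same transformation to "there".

The output letters match the input read backwards, each shifted +8: grill reversed is llirg. Two steps: reverse the string, then apply a Caesar shift of +8.
Applying it to there: reverse → ereht; then shift: e+8=m, r+8=z, e+8=m, h+8=p, t+8=b.

mzmpb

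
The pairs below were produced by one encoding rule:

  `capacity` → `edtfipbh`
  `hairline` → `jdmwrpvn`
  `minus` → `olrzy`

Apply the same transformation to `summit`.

In capacity: c→e is +2, a→d is +3, p→t is +4, a→f is +5 — the shift increases by 1 each position. Letter i (0-indexed) is shifted by i+2, so successive shifts are 2, 3, 4, ….
Applying it to summit: s+2=u, u+3=x, m+4=q, m+5=r, i+6=o, t+7=a.

uxqroa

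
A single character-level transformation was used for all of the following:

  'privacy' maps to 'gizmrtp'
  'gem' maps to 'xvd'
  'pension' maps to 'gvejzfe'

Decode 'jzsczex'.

Compare letters: p→g is +17, r→i is +17, i→z is +17 — a constant shift. It's a constant shift of +17 (ROT17).
Undoing it on jzsczex: j−17=s, z−17=i, s−17=b, c−17=l, z−17=i, e−17=n, x−17=g.

sibling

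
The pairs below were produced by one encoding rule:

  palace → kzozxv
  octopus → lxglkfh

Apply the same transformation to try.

gib

Each pair mirrors across the alphabet (p↔k, a↔z, l↔o): positions sum to 25. This is the alphabet-reversal cipher (Atbash): a becomes z, b becomes y, etc.
Applying it to try: t↔g, r↔i, y↔b.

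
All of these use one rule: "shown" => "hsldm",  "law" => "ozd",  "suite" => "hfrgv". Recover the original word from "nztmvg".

magnet

Each pair mirrors across the alphabet (s↔h, h↔s, o↔l): positions sum to 25. Letters are reflected about the middle of the alphabet (position → 25−position): Atbash.
Undoing it on nztmvg: n↔m, z↔a, t↔g, m↔n, v↔e, g↔t.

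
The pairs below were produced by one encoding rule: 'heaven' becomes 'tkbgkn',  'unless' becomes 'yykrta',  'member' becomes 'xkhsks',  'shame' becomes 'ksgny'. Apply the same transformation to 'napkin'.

toqvgt

The output letters match the input read backwards, each shifted +6: heaven reversed is nevaeh. Read the word backwards and shift each letter +6.
On napkin: reverse → nikpan; then shift: n+6=t, i+6=o, k+6=q, p+6=v, a+6=g, n+6=t.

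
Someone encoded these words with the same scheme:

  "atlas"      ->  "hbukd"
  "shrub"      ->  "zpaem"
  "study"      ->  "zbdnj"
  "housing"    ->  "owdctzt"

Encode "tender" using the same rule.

amwnpd

The shift increases by 1 at each position, starting from +7: 7, 8, 9, ….
For tender: t+7=a, e+8=m, n+9=w, d+10=n, e+11=p, r+12=d.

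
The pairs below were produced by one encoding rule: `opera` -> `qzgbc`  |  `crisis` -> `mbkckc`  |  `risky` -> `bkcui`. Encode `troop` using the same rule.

Vowels shift forward by 2 and consonants shift forward by 10.
For troop: t(cons)+10=d, r(cons)+10=b, o(vowel)+2=q, o(vowel)+2=q, p(cons)+10=z.

dbqqz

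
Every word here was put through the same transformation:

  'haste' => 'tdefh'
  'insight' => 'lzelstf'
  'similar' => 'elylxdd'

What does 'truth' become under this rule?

fdxft

The shift depends on letter class: consonant h→t is +12, but vowel a→d is +3. Vowels shift forward by 3 and consonants shift forward by 12.
For truth: t(cons)+12=f, r(cons)+12=d, u(vowel)+3=x, t(cons)+12=f, h(cons)+12=t.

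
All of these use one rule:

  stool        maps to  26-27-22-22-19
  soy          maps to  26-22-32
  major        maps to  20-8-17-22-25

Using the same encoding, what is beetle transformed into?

s is letter #19 and maps to 26: an offset of 7. Letters become their 1-based position plus 7 (so a→8, b→9, …).
For beetle: b=2→9, e=5→12, e=5→12, t=20→27, l=12→19, e=5→12.

9-12-12-27-19-12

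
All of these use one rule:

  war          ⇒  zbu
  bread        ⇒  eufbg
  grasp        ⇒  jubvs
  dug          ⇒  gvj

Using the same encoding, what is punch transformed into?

The rule splits by letter class: vowels +1, consonants +3.
On punch: p(cons)+3=s, u(vowel)+1=v, n(cons)+3=q, c(cons)+3=f, h(cons)+3=k.

svqfk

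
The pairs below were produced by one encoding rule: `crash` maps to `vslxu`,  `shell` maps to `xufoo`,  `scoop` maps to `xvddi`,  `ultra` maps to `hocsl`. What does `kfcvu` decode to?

c(2)→v(21) and r(17)→s(18) fit y≡5x+11 (mod 26); the inverse of 5 mod 26 is 21. This is an affine cipher: with a=0,…,z=25, each position x becomes (5x+11) mod 26.
Decoding kfcvu: k(10)→21·(10−11)≡5=f; f(5)→21·(5−11)≡4=e; c(2)→21·(2−11)≡19=t; v(21)→21·(21−11)≡2=c; u(20)→21·(20−11)≡7=h (all mod 26).

fetch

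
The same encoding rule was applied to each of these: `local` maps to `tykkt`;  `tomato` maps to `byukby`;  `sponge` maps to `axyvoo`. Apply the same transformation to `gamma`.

The shift depends on letter class: consonant l→t is +8, but vowel o→y is +10. The rule splits by letter class: vowels +10, consonants +8.
On gamma: g(cons)+8=o, a(vowel)+10=k, m(cons)+8=u, m(cons)+8=u, a(vowel)+10=k.

okuuk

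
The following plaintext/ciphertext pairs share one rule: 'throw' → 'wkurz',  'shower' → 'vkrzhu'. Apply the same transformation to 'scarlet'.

Compare letters: t→w is +3, h→k is +3, r→u is +3 — a constant shift. Every letter moves 3 places later in the alphabet, wrapping around z→a.
For scarlet: s+3=v, c+3=f, a+3=d, r+3=u, l+3=o, e+3=h, t+3=w.

vfduohw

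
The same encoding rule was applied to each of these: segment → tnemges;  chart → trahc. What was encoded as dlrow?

It's just the letters in reverse order.
Undoing it on dlrow: then reverse → world.

world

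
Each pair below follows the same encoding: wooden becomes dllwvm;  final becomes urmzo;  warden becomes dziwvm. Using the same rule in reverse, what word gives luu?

off

Each pair mirrors across the alphabet (w↔d, o↔l, o↔l): positions sum to 25. This is the alphabet-reversal cipher (Atbash): a becomes z, b becomes y, etc.
Reversing it on luu: l↔o, u↔f, u↔f.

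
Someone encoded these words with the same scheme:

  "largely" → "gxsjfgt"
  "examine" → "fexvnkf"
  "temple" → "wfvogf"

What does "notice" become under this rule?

kzwnbf

l(11)→g(6) and a(0)→x(23) fit y≡15x+23 (mod 26); the inverse of 15 mod 26 is 7. Treating letters as 0–25, the rule is x ↦ 15x + 23 (mod 26).
On notice: n(13)→15·13+23≡10=k; o(14)→15·14+23≡25=z; t(19)→15·19+23≡22=w; i(8)→15·8+23≡13=n; c(2)→15·2+23≡1=b; e(4)→15·4+23≡5=f (all mod 26).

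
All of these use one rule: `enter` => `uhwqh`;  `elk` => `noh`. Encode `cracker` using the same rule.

uhnfduf

The output letters match the input read backwards, each shifted +3: enter reversed is retne. Two steps: reverse the string, then apply a Caesar shift of +3.
For cracker: reverse → rekcarc; then shift: r+3=u, e+3=h, k+3=n, c+3=f, a+3=d, r+3=u, c+3=f.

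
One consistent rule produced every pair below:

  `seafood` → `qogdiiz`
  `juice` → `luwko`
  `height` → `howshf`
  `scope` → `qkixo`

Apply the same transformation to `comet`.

kieof

s(18)→q(16) and e(4)→o(14) fit y≡15x+6 (mod 26); the inverse of 15 mod 26 is 7. Each letter's alphabet position (a=0..z=25) is mapped through 15·x+6 mod 26 — an affine cipher.
On comet: c(2)→15·2+6≡10=k; o(14)→15·14+6≡8=i; m(12)→15·12+6≡4=e; e(4)→15·4+6≡14=o; t(19)→15·19+6≡5=f (all mod 26).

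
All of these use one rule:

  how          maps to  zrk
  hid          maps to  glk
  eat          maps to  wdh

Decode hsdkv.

The output letters match the input read backwards, each shifted +3: how reversed is woh. The word is reversed, then every letter is shifted forward by 3.
Decoding hsdkv: shift back: h−3=e, s−3=p, d−3=a, k−3=h, v−3=s → epahs; then reverse → shape.

shape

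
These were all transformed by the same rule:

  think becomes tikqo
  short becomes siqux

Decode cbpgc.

In think: t→t is +0, h→i is +1, i→k is +2, n→q is +3 — the shift increases by 1 each position. Each letter shifts forward by its position index (0, 1, 2, …) — the shift grows by one for each successive letter.
Undoing it on cbpgc: c−0=c, b−1=a, p−2=n, g−3=d, c−4=y.

candy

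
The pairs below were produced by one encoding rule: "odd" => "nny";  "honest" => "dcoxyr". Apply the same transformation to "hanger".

boqxkr

The output letters match the input read backwards, each shifted +10: odd reversed is ddo. Read the word backwards and shift each letter +10.
Applying it to hanger: reverse → regnah; then shift: r+10=b, e+10=o, g+10=q, n+10=x, a+10=k, h+10=r.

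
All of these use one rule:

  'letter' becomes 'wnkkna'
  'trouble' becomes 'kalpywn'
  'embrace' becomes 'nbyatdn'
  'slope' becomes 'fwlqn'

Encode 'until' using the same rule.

pgkhw

l(11)→w(22) and e(4)→n(13) fit y≡5x+19 (mod 26); the inverse of 5 mod 26 is 21. This is an affine cipher: with a=0,…,z=25, each position x becomes (5x+19) mod 26.
For until: u(20)→5·20+19≡15=p; n(13)→5·13+19≡6=g; t(19)→5·19+19≡10=k; i(8)→5·8+19≡7=h; l(11)→5·11+19≡22=w (all mod 26).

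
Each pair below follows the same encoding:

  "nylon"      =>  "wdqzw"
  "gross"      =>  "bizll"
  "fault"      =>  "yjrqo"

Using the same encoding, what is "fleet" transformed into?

yqvvo

n(13)→w(22) and y(24)→d(3) fit y≡3x+9 (mod 26); the inverse of 3 mod 26 is 9. This is an affine cipher: with a=0,…,z=25, each position x becomes (3x+9) mod 26.
On fleet: f(5)→3·5+9≡24=y; l(11)→3·11+9≡16=q; e(4)→3·4+9≡21=v; e(4)→3·4+9≡21=v; t(19)→3·19+9≡14=o (all mod 26).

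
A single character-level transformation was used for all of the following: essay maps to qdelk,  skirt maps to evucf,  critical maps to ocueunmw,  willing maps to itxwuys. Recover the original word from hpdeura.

vertigo

It's a Vigenère-style cipher with numeric key [12,11]: position i shifts by key[i mod 2].
Decoding hpdeura: h−12=v, p−11=e, d−12=r, e−11=t, u−12=i, r−11=g, a−12=o.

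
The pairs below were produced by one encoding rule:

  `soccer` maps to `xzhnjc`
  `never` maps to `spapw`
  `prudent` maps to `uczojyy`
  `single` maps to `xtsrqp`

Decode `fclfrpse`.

Shifts by position in soccer: pos 0: s→x (+5), pos 1: o→z (+11), pos 2: c→h (+5), pos 3: c→n (+11) — repeating every 2. It's a Vigenère-style cipher with numeric key [5,11]: position i shifts by key[i mod 2].
Undoing it on fclfrpse: f−5=a, c−11=r, l−5=g, f−11=u, r−5=m, p−11=e, s−5=n, e−11=t.

argument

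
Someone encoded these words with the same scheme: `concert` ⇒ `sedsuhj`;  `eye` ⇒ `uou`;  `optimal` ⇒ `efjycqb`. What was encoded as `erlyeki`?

obvious

Compare letters: c→s is +16, o→e is +16, n→d is +16 — a constant shift. It's a constant shift of +16 (ROT16).
Decoding erlyeki: e−16=o, r−16=b, l−16=v, y−16=i, e−16=o, k−16=u, i−16=s.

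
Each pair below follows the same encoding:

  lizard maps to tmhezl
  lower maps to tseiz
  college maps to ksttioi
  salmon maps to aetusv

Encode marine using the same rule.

uezmvi

The shift depends on letter class: consonant l→t is +8, but vowel i→m is +4. The rule splits by letter class: vowels +4, consonants +8.
Applying it to marine: m(cons)+8=u, a(vowel)+4=e, r(cons)+8=z, i(vowel)+4=m, n(cons)+8=v, e(vowel)+4=i.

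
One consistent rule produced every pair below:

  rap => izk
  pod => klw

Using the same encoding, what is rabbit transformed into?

Each pair mirrors across the alphabet (r↔i, a↔z, p↔k): positions sum to 25. Letters are reflected about the middle of the alphabet (position → 25−position): Atbash.
On rabbit: r↔i, a↔z, b↔y, b↔y, i↔r, t↔g.

izyyrg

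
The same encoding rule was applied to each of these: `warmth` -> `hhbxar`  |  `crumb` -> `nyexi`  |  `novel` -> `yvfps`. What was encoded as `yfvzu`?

A repeating key of period 3 is used — shifts +11, +7, +10 over and over.
Undoing it on yfvzu: y−11=n, f−7=y, v−10=l, z−11=o, u−7=n.

nylon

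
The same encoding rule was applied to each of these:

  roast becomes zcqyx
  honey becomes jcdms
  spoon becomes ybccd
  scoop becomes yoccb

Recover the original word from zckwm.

rogue

r(17)→z(25) and o(14)→c(2) fit y≡25x+16 (mod 26); the inverse of 25 mod 26 is 25. Treating letters as 0–25, the rule is x ↦ 25x + 16 (mod 26).
Decoding zckwm: z(25)→25·(25−16)≡17=r; c(2)→25·(2−16)≡14=o; k(10)→25·(10−16)≡6=g; w(22)→25·(22−16)≡20=u; m(12)→25·(12−16)≡4=e (all mod 26).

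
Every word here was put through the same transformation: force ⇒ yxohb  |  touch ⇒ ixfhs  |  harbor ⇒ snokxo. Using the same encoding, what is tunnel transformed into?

ifaabg

Treating letters as 0–25, the rule is x ↦ 23x + 13 (mod 26).
Applying it to tunnel: t(19)→23·19+13≡8=i; u(20)→23·20+13≡5=f; n(13)→23·13+13≡0=a; n(13)→23·13+13≡0=a; e(4)→23·4+13≡1=b; l(11)→23·11+13≡6=g (all mod 26).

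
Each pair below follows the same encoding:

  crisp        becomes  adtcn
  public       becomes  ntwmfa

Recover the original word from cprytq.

finger

The word is reversed, then every letter is shifted forward by 11.
Decoding cprytq: shift back: c−11=r, p−11=e, r−11=g, y−11=n, t−11=i, q−11=f → regnif; then reverse → finger.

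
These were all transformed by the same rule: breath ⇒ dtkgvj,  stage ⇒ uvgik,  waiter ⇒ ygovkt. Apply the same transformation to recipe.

The shift depends on letter class: consonant b→d is +2, but vowel e→k is +6. Vowels shift forward by 6 and consonants shift forward by 2.
Applying it to recipe: r(cons)+2=t, e(vowel)+6=k, c(cons)+2=e, i(vowel)+6=o, p(cons)+2=r, e(vowel)+6=k.

tkeork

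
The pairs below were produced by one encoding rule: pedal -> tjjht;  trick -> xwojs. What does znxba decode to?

In pedal: p→t is +4, e→j is +5, d→j is +6, a→h is +7 — the shift increases by 1 each position. Letter i (0-indexed) is shifted by i+4, so successive shifts are 4, 5, 6, ….
Decoding znxba: z−4=v, n−5=i, x−6=r, b−7=u, a−8=s.

virus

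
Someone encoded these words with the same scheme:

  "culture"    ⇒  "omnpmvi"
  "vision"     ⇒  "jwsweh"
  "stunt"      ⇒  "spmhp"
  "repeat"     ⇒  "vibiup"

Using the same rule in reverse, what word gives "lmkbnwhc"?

dumpling

c(2)→o(14) and u(20)→m(12) fit y≡23x+20 (mod 26); the inverse of 23 mod 26 is 17. Treating letters as 0–25, the rule is x ↦ 23x + 20 (mod 26).
Reversing it on lmkbnwhc: l(11)→17·(11−20)≡3=d; m(12)→17·(12−20)≡20=u; k(10)→17·(10−20)≡12=m; b(1)→17·(1−20)≡15=p; n(13)→17·(13−20)≡11=l; w(22)→17·(22−20)≡8=i; h(7)→17·(7−20)≡13=n; c(2)→17·(2−20)≡6=g (all mod 26).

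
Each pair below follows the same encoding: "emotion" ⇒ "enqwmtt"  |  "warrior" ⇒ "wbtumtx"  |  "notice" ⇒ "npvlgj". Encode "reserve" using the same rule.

In emotion: e→e is +0, m→n is +1, o→q is +2, t→w is +3 — the shift increases by 1 each position. Each letter shifts forward by its position index (0, 1, 2, …) — the shift grows by one for each successive letter.
On reserve: r+0=r, e+1=f, s+2=u, e+3=h, r+4=v, v+5=a, e+6=k.

rfuhvak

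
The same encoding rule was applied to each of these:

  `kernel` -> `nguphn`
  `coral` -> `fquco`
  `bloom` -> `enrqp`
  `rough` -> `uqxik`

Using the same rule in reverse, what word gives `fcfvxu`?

Shifts by position in kernel: pos 0: k→n (+3), pos 1: e→g (+2), pos 2: r→u (+3), pos 3: n→p (+2) — repeating every 2. It's a Vigenère-style cipher with numeric key [3,2]: position i shifts by key[i mod 2].
Undoing it on fcfvxu: f−3=c, c−2=a, f−3=c, v−2=t, x−3=u, u−2=s.

cactus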